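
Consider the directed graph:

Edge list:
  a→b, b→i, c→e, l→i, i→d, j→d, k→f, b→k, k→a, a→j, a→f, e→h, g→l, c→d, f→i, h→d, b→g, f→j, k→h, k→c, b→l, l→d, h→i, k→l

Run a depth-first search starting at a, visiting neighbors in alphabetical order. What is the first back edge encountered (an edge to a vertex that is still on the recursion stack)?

k→a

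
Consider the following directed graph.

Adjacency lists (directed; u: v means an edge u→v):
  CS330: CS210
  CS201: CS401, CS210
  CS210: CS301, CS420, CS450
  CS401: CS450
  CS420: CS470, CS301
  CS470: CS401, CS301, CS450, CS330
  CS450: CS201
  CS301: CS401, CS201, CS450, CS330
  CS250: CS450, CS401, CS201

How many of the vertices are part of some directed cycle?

8

A vertex is on a directed cycle iff it belongs to a strongly connected component of size ≥ 2 (or has a self-loop).
The vertices on cycles are {CS201, CS210, CS301, CS330, CS401, CS420, CS450, CS470} — 8 in total.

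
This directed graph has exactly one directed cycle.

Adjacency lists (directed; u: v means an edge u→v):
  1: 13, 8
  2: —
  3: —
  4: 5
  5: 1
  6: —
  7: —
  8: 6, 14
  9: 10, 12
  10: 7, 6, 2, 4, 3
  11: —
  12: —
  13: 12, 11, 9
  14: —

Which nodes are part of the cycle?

DFS with gray/black marking from 1:
1 gray
  13 gray
    12 gray
    12 black
    11 gray
    11 black
    9 gray
      10 gray
        7 gray
        7 black
        6 gray
        6 black
        2 gray
        2 black
        4 gray
          5 gray
            5→1: 1 is gray → back edge
Back edge closes the cycle 1 → 13 → 9 → 10 → 4 → 5 → 1; its vertices are {1, 4, 5, 9, 10, 13}.

1, 4, 5, 9, 10, 13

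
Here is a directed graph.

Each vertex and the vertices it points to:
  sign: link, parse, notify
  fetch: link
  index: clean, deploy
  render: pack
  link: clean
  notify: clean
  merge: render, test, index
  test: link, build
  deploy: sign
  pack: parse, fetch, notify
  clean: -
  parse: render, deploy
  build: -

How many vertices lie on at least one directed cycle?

A vertex is on a directed cycle iff it belongs to a strongly connected component of size ≥ 2 (or has a self-loop).
The vertices on cycles are {pack, sign, parse, deploy, render} — 5 in total.

5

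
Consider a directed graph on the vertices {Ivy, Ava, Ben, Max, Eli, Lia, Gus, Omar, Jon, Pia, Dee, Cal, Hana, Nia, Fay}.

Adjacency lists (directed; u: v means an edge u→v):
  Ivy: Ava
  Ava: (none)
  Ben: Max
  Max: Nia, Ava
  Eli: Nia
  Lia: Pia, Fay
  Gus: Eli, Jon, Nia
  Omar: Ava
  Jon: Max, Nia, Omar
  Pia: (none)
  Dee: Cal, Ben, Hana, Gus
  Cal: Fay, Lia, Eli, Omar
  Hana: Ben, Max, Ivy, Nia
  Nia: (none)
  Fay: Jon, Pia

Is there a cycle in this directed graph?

DFS with white/gray/black marking, starting from Max:
Max gray
  Nia gray
  Nia black
  Ava gray
  Ava black
Max black
Ivy gray
  Ivy→Ava: Ava black — skip
Ivy black
Ben gray
  Ben→Max: Max black — skip
Ben black
Eli gray
  Eli→Nia: Nia black — skip
Eli black
Lia gray
  Pia gray
  Pia black
  Fay gray
    Jon gray
      Jon→Max: Max black — skip
      Jon→Nia: Nia black — skip
      Omar gray
        Omar→Ava: Ava black — skip
      Omar black
    Jon black
    Fay→Pia: Pia black — skip
  Fay black
Lia black
Gus gray
  Gus→Eli: Eli black — skip
  Gus→Jon: Jon black — skip
  Gus→Nia: Nia black — skip
Gus black
Dee gray
  Cal gray
    Cal→Fay: Fay black — skip
    Cal→Lia: Lia black — skip
    Cal→Eli: Eli black — skip
    Cal→Omar: Omar black — skip
  Cal black
  Dee→Ben: Ben black — skip
  Hana gray
    Hana→Ben: Ben black — skip
    Hana→Max: Max black — skip
    Hana→Ivy: Ivy black — skip
    Hana→Nia: Nia black — skip
  Hana black
  Dee→Gus: Gus black — skip
Dee black
Every edge goes to a white or black vertex — no back edge, so the graph is acyclic.

No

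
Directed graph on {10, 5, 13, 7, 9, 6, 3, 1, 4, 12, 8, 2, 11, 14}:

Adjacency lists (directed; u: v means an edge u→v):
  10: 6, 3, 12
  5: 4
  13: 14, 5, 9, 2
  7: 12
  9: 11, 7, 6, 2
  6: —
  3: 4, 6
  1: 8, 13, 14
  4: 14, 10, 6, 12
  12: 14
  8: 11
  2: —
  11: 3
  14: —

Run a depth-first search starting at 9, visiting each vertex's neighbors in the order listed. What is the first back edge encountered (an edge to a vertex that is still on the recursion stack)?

DFS from 9 (visiting each vertex's neighbors in the order listed); mark gray on enter, black on exit:
9 gray
  11 gray
    3 gray
      4 gray
        14 gray
        14 black
        10 gray
          6 gray
          6 black
          10→3: 3 is gray → back edge
First back edge: 10 → 3.

10->3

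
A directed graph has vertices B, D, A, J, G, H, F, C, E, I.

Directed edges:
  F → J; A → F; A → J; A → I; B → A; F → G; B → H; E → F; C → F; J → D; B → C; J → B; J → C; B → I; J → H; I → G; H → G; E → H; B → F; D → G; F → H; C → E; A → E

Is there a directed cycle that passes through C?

Yes

C is on a cycle iff C can reach itself via ≥1 edge.
C → F → J → C — yes.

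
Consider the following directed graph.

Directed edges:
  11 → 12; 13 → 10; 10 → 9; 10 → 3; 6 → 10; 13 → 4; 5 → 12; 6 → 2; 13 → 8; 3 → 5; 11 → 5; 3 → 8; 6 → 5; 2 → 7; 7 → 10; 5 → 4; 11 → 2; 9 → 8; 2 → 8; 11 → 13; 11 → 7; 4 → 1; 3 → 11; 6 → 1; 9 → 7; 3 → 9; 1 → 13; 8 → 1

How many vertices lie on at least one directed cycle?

A vertex is on a directed cycle iff it belongs to a strongly connected component of size ≥ 2 (or has a self-loop).
The vertices on cycles are {1, 2, 3, 4, 5, 7, 8, 9, 10, 11, 13} — 11 in total.

11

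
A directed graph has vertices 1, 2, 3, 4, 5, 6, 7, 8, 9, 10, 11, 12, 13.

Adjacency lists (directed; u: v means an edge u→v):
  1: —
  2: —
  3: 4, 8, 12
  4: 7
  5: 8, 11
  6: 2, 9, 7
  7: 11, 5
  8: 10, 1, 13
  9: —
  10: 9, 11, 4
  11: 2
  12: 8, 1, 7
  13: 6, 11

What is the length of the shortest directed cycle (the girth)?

For each vertex v, BFS finds the shortest path from v back to v.
The shortest such closed walk is 8 → 13 → 6 → 7 → 5 → 8, length 5.

5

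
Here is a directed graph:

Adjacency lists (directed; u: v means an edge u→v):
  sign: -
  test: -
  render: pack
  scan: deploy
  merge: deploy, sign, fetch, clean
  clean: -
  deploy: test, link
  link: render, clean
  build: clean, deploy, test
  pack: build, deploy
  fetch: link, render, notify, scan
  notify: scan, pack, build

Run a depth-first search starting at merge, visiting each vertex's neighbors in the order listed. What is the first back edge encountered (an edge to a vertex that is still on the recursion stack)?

build→deploy

DFS from merge (visiting each vertex's neighbors in the order listed); mark gray on enter, black on exit:
merge gray
  deploy gray
    test gray
    test black
    link gray
      render gray
        pack gray
          build gray
            clean gray
            clean black
            build→deploy: deploy is gray → back edge
First back edge: build → deploy.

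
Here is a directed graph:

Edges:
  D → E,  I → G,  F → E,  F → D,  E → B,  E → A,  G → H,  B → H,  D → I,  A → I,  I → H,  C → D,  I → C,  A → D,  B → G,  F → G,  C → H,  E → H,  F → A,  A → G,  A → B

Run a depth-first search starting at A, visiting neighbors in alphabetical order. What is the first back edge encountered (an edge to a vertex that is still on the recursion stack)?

E->A

DFS from A (visiting neighbors in alphabetical order); mark gray on enter, black on exit:
A gray
  B gray
    G gray
      H gray
      H black
    G black
    B→H: H black — skip
  B black
  D gray
    E gray
      E→A: A is gray → back edge
First back edge: E → A.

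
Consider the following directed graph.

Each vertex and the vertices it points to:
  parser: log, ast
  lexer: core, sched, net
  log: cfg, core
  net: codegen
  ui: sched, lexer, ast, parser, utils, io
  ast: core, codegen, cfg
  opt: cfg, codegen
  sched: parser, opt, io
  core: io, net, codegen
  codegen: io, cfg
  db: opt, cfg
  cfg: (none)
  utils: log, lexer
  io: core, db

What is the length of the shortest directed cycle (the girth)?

For each vertex v, BFS finds the shortest path from v back to v.
The shortest such closed walk is io → core → io, length 2.

2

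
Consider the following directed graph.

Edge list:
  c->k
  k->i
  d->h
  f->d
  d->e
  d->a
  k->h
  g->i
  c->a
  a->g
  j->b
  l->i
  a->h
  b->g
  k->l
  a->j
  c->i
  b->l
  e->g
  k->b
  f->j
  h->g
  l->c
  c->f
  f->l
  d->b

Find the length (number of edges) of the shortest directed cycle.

For each vertex v, BFS finds the shortest path from v back to v.
The shortest such closed walk is c → f → l → c, length 3.

3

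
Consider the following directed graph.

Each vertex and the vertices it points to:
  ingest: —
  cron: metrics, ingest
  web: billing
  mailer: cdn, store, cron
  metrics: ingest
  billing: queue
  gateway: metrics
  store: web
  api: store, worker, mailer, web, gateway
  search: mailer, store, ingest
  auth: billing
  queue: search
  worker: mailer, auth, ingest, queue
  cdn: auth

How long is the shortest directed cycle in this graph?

For each vertex v, BFS finds the shortest path from v back to v.
The shortest such closed walk is queue → search → store → web → billing → queue, length 5.

5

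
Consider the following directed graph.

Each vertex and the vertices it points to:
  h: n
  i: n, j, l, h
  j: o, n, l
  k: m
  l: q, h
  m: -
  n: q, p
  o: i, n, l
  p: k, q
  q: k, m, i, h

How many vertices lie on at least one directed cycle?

A vertex is on a directed cycle iff it belongs to a strongly connected component of size ≥ 2 (or has a self-loop).
The vertices on cycles are {h, i, j, l, n, o, p, q} — 8 in total.

8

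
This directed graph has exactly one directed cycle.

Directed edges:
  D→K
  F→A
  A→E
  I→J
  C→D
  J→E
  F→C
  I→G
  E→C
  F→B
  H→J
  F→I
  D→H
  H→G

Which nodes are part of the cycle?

DFS with gray/black marking from C:
C gray
  D gray
    K gray
    K black
    H gray
      J gray
        E gray
          E→C: C is gray → back edge
Back edge closes the cycle C → D → H → J → E → C; its vertices are {C, D, E, H, J}.

C, D, E, H, J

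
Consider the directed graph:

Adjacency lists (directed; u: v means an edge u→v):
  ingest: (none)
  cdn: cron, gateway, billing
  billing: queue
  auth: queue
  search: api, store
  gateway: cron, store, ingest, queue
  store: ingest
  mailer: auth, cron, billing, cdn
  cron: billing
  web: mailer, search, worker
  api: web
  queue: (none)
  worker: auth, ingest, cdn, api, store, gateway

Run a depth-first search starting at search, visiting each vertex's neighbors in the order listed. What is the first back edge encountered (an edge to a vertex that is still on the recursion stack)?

web->search

DFS from search (visiting each vertex's neighbors in the order listed); mark gray on enter, black on exit:
search gray
  api gray
    web gray
      mailer gray
        auth gray
          queue gray
          queue black
        auth black
        cron gray
          billing gray
            billing→queue: queue black — skip
          billing black
        cron black
        mailer→billing: billing black — skip
        cdn gray
          cdn→cron: cron black — skip
          gateway gray
            gateway→cron: cron black — skip
            store gray
              ingest gray
              ingest black
            store black
            gateway→ingest: ingest black — skip
            gateway→queue: queue black — skip
          gateway black
          cdn→billing: billing black — skip
        cdn black
      mailer black
      web→search: search is gray → back edge
First back edge: web → search.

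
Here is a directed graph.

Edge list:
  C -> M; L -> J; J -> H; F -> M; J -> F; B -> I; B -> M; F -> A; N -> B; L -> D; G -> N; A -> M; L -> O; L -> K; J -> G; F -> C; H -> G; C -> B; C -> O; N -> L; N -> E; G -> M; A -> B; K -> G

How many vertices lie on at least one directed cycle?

A vertex is on a directed cycle iff it belongs to a strongly connected component of size ≥ 2 (or has a self-loop).
The vertices on cycles are {G, H, J, K, L, N} — 6 in total.

6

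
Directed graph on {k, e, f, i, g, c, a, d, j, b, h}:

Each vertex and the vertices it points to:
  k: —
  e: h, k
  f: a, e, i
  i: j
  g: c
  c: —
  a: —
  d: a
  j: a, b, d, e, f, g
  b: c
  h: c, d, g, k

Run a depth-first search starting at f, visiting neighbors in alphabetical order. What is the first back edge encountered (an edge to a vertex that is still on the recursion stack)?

j→f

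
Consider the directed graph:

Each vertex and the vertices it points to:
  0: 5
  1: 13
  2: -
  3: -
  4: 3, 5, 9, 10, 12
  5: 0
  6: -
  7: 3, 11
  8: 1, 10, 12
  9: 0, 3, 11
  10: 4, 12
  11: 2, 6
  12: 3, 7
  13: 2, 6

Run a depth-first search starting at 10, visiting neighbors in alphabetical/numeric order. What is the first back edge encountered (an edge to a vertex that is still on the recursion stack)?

0→5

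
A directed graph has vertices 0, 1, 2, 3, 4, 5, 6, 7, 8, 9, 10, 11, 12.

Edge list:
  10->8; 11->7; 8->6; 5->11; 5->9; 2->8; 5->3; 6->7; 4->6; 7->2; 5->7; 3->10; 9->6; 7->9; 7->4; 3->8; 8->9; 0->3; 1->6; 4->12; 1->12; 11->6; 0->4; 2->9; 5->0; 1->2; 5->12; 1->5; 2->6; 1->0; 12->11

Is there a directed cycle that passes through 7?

7 is on a cycle iff 7 can reach itself via ≥1 edge.
7 → 4 → 6 → 7 — yes.

Yes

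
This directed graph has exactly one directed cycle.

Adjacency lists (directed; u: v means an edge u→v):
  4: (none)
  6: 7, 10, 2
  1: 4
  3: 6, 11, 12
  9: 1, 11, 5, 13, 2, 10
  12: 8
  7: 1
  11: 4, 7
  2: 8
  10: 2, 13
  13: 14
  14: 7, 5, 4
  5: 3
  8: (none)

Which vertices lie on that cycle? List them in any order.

3, 5, 6, 10, 13, 14

DFS with gray/black marking from 5:
5 gray
  3 gray
    6 gray
      7 gray
        1 gray
          4 gray
          4 black
        1 black
      7 black
      10 gray
        2 gray
          8 gray
          8 black
        2 black
        13 gray
          14 gray
            14→7: 7 black — skip
            14→5: 5 is gray → back edge
Back edge closes the cycle 5 → 3 → 6 → 10 → 13 → 14 → 5; its vertices are {3, 5, 6, 10, 13, 14}.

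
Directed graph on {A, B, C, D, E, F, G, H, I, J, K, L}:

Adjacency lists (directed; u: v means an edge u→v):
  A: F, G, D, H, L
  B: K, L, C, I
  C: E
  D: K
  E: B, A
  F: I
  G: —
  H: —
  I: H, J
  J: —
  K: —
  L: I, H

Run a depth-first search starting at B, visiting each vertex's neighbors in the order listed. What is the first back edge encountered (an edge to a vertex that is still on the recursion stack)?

DFS from B (visiting each vertex's neighbors in the order listed); mark gray on enter, black on exit:
B gray
  K gray
  K black
  L gray
    I gray
      H gray
      H black
      J gray
      J black
    I black
    L→H: H black — skip
  L black
  C gray
    E gray
      E→B: B is gray → back edge
First back edge: E → B.

E→B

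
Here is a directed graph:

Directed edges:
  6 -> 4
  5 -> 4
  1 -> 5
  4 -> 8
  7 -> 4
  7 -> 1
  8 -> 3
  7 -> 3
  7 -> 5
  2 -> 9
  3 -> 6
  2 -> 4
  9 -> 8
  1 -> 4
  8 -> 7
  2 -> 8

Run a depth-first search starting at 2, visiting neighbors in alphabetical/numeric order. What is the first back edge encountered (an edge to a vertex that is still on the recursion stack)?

6→4

DFS from 2 (visiting neighbors in alphabetical/numeric order); mark gray on enter, black on exit:
2 gray
  4 gray
    8 gray
      3 gray
        6 gray
          6→4: 4 is gray → back edge
First back edge: 6 → 4.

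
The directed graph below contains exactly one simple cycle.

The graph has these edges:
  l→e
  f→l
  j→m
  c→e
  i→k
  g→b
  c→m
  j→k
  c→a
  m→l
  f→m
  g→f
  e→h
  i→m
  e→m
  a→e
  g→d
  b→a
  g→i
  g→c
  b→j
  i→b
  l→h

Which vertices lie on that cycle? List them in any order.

e, l, m

DFS with gray/black marking from l:
l gray
  h gray
  h black
  e gray
    e→h: h black — skip
    m gray
      m→l: l is gray → back edge
Back edge closes the cycle l → e → m → l; its vertices are {e, l, m}.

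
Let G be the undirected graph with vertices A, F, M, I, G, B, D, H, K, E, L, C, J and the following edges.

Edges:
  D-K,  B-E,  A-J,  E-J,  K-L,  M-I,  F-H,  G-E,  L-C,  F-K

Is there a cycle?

DFS, tracking each vertex's parent; an edge to a visited non-parent vertex closes a cycle.
Start from A:
visit A (parent –)
  visit J (parent A)
    J–A: parent, skip
    visit E (parent J)
      visit B (parent E)
        B–E: parent, skip
      visit G (parent E)
        G–E: parent, skip
      E–J: parent, skip
visit F (parent –)
  visit K (parent F)
    visit D (parent K)
      D–K: parent, skip
    K–F: parent, skip
    visit L (parent K)
      L–K: parent, skip
      visit C (parent L)
        C–L: parent, skip
  visit H (parent F)
    H–F: parent, skip
visit M (parent –)
  visit I (parent M)
    I–M: parent, skip
No non-parent visited neighbor found — the graph is a forest.

No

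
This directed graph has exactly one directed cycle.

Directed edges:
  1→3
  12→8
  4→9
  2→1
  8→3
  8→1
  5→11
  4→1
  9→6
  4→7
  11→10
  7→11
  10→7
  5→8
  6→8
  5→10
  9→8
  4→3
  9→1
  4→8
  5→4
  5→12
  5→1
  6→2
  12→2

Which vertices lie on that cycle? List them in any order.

DFS with gray/black marking from 11:
11 gray
  10 gray
    7 gray
      7→11: 11 is gray → back edge
Back edge closes the cycle 11 → 10 → 7 → 11; its vertices are {7, 10, 11}.

7, 10, 11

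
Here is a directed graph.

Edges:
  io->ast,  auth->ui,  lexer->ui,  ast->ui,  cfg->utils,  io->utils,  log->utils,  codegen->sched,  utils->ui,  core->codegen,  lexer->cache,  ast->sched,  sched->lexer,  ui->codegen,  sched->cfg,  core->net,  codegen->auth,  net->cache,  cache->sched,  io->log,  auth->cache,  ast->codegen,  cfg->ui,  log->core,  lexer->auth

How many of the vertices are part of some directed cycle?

A vertex is on a directed cycle iff it belongs to a strongly connected component of size ≥ 2 (or has a self-loop).
The vertices on cycles are {ui, cfg, auth, cache, lexer, sched, utils, codegen} — 8 in total.

8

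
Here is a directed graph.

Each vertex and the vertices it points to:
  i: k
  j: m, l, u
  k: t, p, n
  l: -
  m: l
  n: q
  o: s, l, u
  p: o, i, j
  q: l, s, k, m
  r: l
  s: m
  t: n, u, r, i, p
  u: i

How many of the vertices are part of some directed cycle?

9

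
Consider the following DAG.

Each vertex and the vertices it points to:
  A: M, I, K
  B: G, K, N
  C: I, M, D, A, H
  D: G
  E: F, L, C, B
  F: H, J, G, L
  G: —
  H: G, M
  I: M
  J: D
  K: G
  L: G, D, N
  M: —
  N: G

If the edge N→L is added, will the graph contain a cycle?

Yes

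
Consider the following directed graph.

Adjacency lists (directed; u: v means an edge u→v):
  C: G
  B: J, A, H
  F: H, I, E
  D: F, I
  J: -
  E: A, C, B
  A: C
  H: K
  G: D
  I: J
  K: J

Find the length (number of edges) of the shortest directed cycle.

5

For each vertex v, BFS finds the shortest path from v back to v.
The shortest such closed walk is G → D → F → E → C → G, length 5.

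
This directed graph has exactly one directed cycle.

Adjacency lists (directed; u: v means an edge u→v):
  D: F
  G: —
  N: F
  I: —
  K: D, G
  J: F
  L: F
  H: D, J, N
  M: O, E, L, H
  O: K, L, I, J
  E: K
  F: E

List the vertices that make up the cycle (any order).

D, E, F, K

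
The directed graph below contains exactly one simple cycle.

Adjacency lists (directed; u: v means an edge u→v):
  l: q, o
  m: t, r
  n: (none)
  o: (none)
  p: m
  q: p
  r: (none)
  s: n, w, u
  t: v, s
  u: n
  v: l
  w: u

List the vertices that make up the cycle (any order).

DFS with gray/black marking from m:
m gray
  t gray
    v gray
      l gray
        q gray
          p gray
            p→m: m is gray → back edge
Back edge closes the cycle m → t → v → l → q → p → m; its vertices are {l, m, p, q, t, v}.

l, m, p, q, t, v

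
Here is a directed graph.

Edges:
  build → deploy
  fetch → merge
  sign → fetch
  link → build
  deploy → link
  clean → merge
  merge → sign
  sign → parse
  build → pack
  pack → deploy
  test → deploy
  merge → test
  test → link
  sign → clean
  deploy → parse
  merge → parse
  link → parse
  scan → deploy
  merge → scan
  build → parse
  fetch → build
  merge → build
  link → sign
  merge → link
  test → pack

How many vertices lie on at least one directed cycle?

10

A vertex is on a directed cycle iff it belongs to a strongly connected component of size ≥ 2 (or has a self-loop).
The vertices on cycles are {link, pack, scan, sign, test, build, clean, fetch, merge, deploy} — 10 in total.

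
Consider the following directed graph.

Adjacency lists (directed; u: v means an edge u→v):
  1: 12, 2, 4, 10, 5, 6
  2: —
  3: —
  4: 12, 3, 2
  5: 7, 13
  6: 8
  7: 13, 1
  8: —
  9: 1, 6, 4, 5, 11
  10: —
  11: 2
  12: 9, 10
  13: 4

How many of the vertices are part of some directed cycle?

A vertex is on a directed cycle iff it belongs to a strongly connected component of size ≥ 2 (or has a self-loop).
The vertices on cycles are {1, 4, 5, 7, 9, 12, 13} — 7 in total.

7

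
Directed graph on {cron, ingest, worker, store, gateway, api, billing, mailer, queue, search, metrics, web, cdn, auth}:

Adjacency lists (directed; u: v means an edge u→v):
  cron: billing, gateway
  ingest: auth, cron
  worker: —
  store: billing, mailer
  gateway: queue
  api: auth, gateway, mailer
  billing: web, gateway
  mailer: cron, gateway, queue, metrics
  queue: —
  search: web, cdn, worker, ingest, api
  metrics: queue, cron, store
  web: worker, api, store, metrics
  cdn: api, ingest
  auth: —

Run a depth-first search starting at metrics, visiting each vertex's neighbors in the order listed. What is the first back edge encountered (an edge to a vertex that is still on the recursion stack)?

DFS from metrics (visiting each vertex's neighbors in the order listed); mark gray on enter, black on exit:
metrics gray
  queue gray
  queue black
  cron gray
    billing gray
      web gray
        worker gray
        worker black
        api gray
          auth gray
          auth black
          gateway gray
            gateway→queue: queue black — skip
          gateway black
          mailer gray
            mailer→cron: cron is gray → back edge
First back edge: mailer → cron.

mailer→cron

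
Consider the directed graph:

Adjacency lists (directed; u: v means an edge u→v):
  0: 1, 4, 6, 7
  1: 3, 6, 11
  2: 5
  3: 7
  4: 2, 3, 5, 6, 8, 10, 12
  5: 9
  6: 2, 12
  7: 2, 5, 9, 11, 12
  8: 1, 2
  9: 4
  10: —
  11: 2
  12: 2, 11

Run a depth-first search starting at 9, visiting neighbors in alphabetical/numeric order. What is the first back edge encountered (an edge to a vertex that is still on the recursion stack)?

5->9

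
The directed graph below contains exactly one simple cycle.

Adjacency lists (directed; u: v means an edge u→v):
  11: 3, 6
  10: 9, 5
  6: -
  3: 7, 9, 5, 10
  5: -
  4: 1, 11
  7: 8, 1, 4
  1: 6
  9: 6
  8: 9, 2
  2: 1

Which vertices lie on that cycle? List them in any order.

DFS with gray/black marking from 11:
11 gray
  3 gray
    7 gray
      8 gray
        9 gray
          6 gray
          6 black
        9 black
        2 gray
          1 gray
            1→6: 6 black — skip
          1 black
        2 black
      8 black
      7→1: 1 black — skip
      4 gray
        4→1: 1 black — skip
        4→11: 11 is gray → back edge
Back edge closes the cycle 11 → 3 → 7 → 4 → 11; its vertices are {3, 4, 7, 11}.

3, 4, 7, 11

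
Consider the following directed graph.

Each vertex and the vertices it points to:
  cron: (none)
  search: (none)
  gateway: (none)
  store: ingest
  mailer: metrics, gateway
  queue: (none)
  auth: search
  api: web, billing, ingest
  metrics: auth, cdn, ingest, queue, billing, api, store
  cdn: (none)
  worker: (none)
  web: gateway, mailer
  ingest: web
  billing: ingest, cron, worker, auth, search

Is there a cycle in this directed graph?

DFS with white/gray/black marking, starting from search:
search gray
search black
cron gray
cron black
gateway gray
gateway black
store gray
  ingest gray
    web gray
      web→gateway: gateway black — skip
      mailer gray
        metrics gray
          auth gray
            auth→search: search black — skip
          auth black
          cdn gray
          cdn black
          metrics→ingest: ingest is gray → back edge
Back edge found, so a cycle exists: ingest → web → mailer → metrics → ingest.

Yes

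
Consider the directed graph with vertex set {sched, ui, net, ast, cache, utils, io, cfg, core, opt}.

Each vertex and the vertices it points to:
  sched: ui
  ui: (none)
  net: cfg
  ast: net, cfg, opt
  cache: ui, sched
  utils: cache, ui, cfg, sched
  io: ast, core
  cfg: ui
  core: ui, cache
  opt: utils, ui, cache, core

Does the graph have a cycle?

DFS with white/gray/black marking, starting from ast:
ast gray
  net gray
    cfg gray
      ui gray
      ui black
    cfg black
  net black
  ast→cfg: cfg black — skip
  opt gray
    utils gray
      cache gray
        cache→ui: ui black — skip
        sched gray
          sched→ui: ui black — skip
        sched black
      cache black
      utils→ui: ui black — skip
      utils→cfg: cfg black — skip
      utils→sched: sched black — skip
    utils black
    opt→ui: ui black — skip
    opt→cache: cache black — skip
    core gray
      core→ui: ui black — skip
      core→cache: cache black — skip
    core black
  opt black
ast black
io gray
  io→ast: ast black — skip
  io→core: core black — skip
io black
Every edge goes to a white or black vertex — no back edge, so the graph is acyclic.

No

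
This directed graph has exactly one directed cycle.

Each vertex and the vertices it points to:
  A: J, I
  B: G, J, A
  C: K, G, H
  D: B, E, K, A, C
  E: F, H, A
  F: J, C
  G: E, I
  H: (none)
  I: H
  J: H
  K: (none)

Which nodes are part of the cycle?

C, E, F, G

DFS with gray/black marking from C:
C gray
  K gray
  K black
  G gray
    E gray
      F gray
        J gray
          H gray
          H black
        J black
        F→C: C is gray → back edge
Back edge closes the cycle C → G → E → F → C; its vertices are {C, E, F, G}.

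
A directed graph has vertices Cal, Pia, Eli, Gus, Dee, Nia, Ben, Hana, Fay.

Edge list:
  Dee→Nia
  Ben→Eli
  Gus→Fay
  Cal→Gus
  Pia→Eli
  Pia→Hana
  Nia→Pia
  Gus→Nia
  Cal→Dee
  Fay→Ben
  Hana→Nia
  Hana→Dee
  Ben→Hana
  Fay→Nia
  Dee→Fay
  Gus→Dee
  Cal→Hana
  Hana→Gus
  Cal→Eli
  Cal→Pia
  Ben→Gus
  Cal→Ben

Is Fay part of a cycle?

Fay is on a cycle iff Fay can reach itself via ≥1 edge.
Fay → Ben → Gus → Fay — yes.

Yes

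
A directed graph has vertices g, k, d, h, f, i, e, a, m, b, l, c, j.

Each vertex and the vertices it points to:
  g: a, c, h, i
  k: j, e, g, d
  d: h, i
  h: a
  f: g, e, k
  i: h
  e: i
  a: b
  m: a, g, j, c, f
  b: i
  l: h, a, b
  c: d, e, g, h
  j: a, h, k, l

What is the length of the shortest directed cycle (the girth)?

2

For each vertex v, BFS finds the shortest path from v back to v.
The shortest such closed walk is j → k → j, length 2.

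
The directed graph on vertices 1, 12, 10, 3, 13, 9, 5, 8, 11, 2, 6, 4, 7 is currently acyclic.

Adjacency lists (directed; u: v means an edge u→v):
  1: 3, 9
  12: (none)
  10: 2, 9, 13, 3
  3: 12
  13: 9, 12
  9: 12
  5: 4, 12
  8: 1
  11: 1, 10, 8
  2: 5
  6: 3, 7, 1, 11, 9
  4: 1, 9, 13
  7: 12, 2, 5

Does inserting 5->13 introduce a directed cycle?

No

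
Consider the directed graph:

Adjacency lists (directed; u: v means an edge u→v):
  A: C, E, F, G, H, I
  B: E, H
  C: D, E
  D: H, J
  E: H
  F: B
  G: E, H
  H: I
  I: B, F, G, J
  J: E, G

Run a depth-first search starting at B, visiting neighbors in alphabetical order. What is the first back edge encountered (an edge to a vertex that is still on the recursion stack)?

I->B

DFS from B (visiting neighbors in alphabetical order); mark gray on enter, black on exit:
B gray
  E gray
    H gray
      I gray
        I→B: B is gray → back edge
First back edge: I → B.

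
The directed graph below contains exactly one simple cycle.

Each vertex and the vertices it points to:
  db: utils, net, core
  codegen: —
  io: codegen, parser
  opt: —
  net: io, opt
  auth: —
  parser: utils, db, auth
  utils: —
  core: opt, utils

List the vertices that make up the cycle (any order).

db, io, net, parser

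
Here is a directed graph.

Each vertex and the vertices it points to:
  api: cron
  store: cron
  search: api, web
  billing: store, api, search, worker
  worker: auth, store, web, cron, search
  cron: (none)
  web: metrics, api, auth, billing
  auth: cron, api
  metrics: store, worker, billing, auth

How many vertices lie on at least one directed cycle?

5

A vertex is on a directed cycle iff it belongs to a strongly connected component of size ≥ 2 (or has a self-loop).
The vertices on cycles are {web, search, worker, billing, metrics} — 5 in total.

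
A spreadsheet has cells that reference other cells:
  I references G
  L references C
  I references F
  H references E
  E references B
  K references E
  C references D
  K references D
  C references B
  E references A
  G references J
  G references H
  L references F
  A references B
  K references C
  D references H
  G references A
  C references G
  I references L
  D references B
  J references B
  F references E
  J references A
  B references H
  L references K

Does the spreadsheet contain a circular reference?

DFS with white/gray/black marking, starting from D:
D gray
  H gray
    E gray
      B gray
        B→H: H is gray → back edge
Back edge found, so a cycle exists: H → E → B → H.

Yes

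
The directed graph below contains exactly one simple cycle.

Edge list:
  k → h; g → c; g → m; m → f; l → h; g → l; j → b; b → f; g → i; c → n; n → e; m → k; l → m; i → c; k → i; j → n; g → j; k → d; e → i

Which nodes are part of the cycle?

c, e, i, n

DFS with gray/black marking from c:
c gray
  n gray
    e gray
      i gray
        i→c: c is gray → back edge
Back edge closes the cycle c → n → e → i → c; its vertices are {c, e, i, n}.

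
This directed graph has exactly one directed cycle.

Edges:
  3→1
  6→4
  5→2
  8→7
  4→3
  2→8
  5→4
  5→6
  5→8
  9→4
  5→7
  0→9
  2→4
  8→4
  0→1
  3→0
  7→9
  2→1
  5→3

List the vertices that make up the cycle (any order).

DFS with gray/black marking from 3:
3 gray
  0 gray
    9 gray
      4 gray
        4→3: 3 is gray → back edge
Back edge closes the cycle 3 → 0 → 9 → 4 → 3; its vertices are {0, 3, 4, 9}.

0, 3, 4, 9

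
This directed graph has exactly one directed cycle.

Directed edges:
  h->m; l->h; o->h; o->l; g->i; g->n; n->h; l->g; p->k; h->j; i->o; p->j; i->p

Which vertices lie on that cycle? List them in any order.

g, i, l, o

DFS with gray/black marking from i:
i gray
  p gray
    k gray
    k black
    j gray
    j black
  p black
  o gray
    h gray
      h→j: j black — skip
      m gray
      m black
    h black
    l gray
      l→h: h black — skip
      g gray
        g→i: i is gray → back edge
Back edge closes the cycle i → o → l → g → i; its vertices are {g, i, l, o}.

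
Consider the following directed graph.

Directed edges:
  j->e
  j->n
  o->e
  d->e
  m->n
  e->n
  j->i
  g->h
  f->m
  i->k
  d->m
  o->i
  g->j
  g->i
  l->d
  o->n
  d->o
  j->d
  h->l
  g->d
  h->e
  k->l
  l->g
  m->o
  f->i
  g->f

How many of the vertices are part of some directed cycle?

10

A vertex is on a directed cycle iff it belongs to a strongly connected component of size ≥ 2 (or has a self-loop).
The vertices on cycles are {d, f, g, h, i, j, k, l, m, o} — 10 in total.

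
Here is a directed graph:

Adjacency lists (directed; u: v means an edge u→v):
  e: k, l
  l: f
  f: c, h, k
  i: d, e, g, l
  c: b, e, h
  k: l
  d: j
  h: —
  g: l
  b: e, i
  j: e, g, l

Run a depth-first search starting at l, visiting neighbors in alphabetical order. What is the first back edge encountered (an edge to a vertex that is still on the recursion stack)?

k->l

DFS from l (visiting neighbors in alphabetical order); mark gray on enter, black on exit:
l gray
  f gray
    c gray
      b gray
        e gray
          k gray
            k→l: l is gray → back edge
First back edge: k → l.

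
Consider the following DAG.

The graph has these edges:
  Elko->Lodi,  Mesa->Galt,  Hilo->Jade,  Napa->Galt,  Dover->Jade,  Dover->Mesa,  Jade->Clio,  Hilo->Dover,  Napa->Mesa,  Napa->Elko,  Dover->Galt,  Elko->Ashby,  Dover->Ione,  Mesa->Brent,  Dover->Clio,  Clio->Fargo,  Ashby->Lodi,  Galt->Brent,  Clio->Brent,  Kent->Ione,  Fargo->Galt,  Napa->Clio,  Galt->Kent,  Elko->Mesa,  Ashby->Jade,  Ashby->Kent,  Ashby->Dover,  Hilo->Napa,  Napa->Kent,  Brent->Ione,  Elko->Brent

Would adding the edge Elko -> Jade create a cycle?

No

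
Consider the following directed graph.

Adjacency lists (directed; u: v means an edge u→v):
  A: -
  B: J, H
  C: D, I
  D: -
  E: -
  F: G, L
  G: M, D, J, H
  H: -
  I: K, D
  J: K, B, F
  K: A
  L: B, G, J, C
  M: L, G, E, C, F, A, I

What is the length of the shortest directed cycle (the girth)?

For each vertex v, BFS finds the shortest path from v back to v.
The shortest such closed walk is M → G → M, length 2.

2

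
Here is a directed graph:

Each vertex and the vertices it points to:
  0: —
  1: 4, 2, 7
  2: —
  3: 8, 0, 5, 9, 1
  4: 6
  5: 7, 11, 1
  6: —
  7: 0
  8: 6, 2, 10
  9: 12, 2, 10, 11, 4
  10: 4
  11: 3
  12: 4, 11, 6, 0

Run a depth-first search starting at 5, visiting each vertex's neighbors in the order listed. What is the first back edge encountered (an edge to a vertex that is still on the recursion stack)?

DFS from 5 (visiting each vertex's neighbors in the order listed); mark gray on enter, black on exit:
5 gray
  7 gray
    0 gray
    0 black
  7 black
  11 gray
    3 gray
      8 gray
        6 gray
        6 black
        2 gray
        2 black
        10 gray
          4 gray
            4→6: 6 black — skip
          4 black
        10 black
      8 black
      3→0: 0 black — skip
      3→5: 5 is gray → back edge
First back edge: 3 → 5.

3→5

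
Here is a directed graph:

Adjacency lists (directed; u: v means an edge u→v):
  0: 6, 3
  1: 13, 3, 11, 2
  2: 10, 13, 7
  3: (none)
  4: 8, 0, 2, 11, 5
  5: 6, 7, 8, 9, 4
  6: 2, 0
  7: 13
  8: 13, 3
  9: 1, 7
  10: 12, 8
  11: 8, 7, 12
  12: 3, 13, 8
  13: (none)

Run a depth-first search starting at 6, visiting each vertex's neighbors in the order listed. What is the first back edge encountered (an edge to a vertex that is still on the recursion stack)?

0→6

DFS from 6 (visiting each vertex's neighbors in the order listed); mark gray on enter, black on exit:
6 gray
  2 gray
    10 gray
      12 gray
        3 gray
        3 black
        13 gray
        13 black
        8 gray
          8→13: 13 black — skip
          8→3: 3 black — skip
        8 black
      12 black
      10→8: 8 black — skip
    10 black
    2→13: 13 black — skip
    7 gray
      7→13: 13 black — skip
    7 black
  2 black
  0 gray
    0→6: 6 is gray → back edge
First back edge: 0 → 6.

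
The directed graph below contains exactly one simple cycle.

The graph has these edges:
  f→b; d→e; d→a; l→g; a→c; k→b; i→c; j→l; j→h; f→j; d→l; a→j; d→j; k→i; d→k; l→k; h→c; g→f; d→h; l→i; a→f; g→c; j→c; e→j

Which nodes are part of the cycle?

f, g, j, l

DFS with gray/black marking from l:
l gray
  k gray
    i gray
      c gray
      c black
    i black
    b gray
    b black
  k black
  l→i: i black — skip
  g gray
    f gray
      f→b: b black — skip
      j gray
        j→l: l is gray → back edge
Back edge closes the cycle l → g → f → j → l; its vertices are {f, g, j, l}.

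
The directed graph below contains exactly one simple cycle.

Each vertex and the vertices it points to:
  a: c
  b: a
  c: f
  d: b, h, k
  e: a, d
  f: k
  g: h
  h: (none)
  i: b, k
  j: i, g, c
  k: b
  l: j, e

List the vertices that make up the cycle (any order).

DFS with gray/black marking from a:
a gray
  c gray
    f gray
      k gray
        b gray
          b→a: a is gray → back edge
Back edge closes the cycle a → c → f → k → b → a; its vertices are {a, b, c, f, k}.

a, b, c, f, k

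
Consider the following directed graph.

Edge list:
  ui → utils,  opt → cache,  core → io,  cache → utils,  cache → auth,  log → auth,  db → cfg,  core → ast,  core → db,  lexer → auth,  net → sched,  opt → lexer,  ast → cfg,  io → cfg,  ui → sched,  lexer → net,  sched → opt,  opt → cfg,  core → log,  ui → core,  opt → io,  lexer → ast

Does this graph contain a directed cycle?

Yes

DFS with white/gray/black marking, starting from io:
io gray
  cfg gray
  cfg black
io black
core gray
  ast gray
    ast→cfg: cfg black — skip
  ast black
  log gray
    auth gray
    auth black
  log black
  core→io: io black — skip
  db gray
    db→cfg: cfg black — skip
  db black
core black
ui gray
  sched gray
    opt gray
      lexer gray
        lexer→ast: ast black — skip
        net gray
          net→sched: sched is gray → back edge
Back edge found, so a cycle exists: sched → opt → lexer → net → sched.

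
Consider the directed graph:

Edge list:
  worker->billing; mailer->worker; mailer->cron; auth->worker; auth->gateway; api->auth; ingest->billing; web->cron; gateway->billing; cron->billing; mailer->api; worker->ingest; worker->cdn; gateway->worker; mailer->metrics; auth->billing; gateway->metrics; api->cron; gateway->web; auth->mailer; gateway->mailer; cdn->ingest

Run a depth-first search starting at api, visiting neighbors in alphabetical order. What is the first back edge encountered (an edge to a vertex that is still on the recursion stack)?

DFS from api (visiting neighbors in alphabetical order); mark gray on enter, black on exit:
api gray
  auth gray
    billing gray
    billing black
    gateway gray
      gateway→billing: billing black — skip
      mailer gray
        mailer→api: api is gray → back edge
First back edge: mailer → api.

mailer→api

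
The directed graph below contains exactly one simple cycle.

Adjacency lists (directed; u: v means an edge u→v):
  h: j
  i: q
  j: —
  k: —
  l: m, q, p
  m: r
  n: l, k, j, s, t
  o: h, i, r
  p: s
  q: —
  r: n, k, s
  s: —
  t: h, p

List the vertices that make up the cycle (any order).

DFS with gray/black marking from r:
r gray
  n gray
    l gray
      m gray
        m→r: r is gray → back edge
Back edge closes the cycle r → n → l → m → r; its vertices are {l, m, n, r}.

l, m, n, r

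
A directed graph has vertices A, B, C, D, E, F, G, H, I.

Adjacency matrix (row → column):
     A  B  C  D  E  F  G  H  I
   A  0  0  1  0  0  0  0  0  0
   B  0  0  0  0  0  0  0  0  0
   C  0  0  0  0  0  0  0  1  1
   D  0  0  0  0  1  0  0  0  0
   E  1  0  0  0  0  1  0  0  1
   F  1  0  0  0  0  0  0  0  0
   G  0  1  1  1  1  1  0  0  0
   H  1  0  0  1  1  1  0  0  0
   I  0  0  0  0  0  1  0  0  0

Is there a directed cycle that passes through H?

Yes

H is on a cycle iff H can reach itself via ≥1 edge.
H → A → C → H — yes.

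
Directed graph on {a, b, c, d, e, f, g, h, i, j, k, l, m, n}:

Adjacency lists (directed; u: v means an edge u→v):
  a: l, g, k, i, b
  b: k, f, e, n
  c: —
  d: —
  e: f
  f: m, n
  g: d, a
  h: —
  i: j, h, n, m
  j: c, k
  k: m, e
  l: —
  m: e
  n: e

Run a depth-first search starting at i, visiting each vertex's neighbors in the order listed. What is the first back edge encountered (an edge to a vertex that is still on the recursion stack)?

f→m

DFS from i (visiting each vertex's neighbors in the order listed); mark gray on enter, black on exit:
i gray
  j gray
    c gray
    c black
    k gray
      m gray
        e gray
          f gray
            f→m: m is gray → back edge
First back edge: f → m.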